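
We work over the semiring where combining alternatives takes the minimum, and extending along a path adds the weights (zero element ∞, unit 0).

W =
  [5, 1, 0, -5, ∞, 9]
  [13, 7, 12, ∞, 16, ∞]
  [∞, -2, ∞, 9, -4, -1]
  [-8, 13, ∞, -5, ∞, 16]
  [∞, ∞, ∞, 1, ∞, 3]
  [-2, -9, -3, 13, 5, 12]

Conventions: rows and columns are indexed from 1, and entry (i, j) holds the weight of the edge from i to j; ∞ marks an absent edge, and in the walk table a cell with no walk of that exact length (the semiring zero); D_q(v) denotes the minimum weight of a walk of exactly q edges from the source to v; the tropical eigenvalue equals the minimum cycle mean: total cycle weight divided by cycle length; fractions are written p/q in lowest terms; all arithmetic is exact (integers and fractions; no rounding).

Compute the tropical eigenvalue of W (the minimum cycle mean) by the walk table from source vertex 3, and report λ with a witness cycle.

q=0: [∞, ∞, 0, ∞, ∞, ∞]
q=1: [∞, -2, ∞, 9, -4, -1]
q=2: [-3, -10, -4, -3, 4, -1]
q=3: [-11, -10, -4, -8, -8, -5]
q=4: [-16, -14, -11, -16, -8, -5]
q=5: [-24, -15, -16, -21, -15, -12]
q=6: [-29, -23, -24, -29, -20, -17]
Optimal cycle mean attained by: cycle 1->4->1, total (-5) + (-8), length 2.
Answer: λ = -13/2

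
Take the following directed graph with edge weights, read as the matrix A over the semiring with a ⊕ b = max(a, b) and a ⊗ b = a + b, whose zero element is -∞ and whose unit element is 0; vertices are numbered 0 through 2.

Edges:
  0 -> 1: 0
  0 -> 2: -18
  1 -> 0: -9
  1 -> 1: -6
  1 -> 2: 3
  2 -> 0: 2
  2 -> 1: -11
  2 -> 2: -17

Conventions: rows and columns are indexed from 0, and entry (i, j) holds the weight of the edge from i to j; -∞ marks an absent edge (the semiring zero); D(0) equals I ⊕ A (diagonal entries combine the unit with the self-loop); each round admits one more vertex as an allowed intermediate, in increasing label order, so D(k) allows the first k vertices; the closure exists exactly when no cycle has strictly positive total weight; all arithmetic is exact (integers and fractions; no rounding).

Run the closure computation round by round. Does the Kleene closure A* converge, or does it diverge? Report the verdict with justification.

D(0):
  [0, 0, -18]
  [-9, 0, 3]
  [2, -11, 0]
D(1):
  [0, 0, -18]
  [-9, 0, 3]
  [2, 2, 0]
Detection: at round 2, diagonal entry (2, 2) turns strictly positive.
Key observation: the cycle 2->0->1->2 has total weight 2 + 0 + 3, which is strictly positive.
Answer: DIVERGES — positive cycle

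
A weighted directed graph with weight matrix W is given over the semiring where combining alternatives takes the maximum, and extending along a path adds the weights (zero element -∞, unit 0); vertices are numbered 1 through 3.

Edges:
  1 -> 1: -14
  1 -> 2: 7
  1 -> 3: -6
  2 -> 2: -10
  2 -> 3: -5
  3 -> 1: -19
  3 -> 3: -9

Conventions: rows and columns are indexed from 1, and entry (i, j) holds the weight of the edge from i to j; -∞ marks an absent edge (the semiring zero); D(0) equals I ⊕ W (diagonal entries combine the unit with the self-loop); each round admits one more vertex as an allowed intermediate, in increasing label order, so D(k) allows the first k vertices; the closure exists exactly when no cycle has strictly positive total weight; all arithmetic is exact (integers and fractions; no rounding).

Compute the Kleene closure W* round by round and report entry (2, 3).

D(0):
  [0, 7, -6]
  [-∞, 0, -5]
  [-19, -∞, 0]
D(1):
  [0, 7, -6]
  [-∞, 0, -5]
  [-19, -12, 0]
D(2):
  [0, 7, 2]
  [-∞, 0, -5]
  [-19, -12, 0]
D(3):
  [0, 7, 2]
  [-24, 0, -5]
  [-19, -12, 0]
Answer: W*[2][3] = -5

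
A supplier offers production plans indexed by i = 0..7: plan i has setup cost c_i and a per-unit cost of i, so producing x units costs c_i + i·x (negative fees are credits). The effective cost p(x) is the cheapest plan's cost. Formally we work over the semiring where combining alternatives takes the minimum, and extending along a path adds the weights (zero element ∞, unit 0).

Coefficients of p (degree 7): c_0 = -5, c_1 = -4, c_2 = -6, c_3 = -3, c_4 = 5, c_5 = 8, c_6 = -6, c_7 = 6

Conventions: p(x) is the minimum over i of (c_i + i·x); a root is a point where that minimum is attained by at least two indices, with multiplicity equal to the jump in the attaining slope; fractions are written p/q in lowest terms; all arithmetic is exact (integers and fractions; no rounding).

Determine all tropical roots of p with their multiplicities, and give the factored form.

hull edge (i=0, c=-5) to (i=2, c=-6): slope -1/2, span 2
hull edge (i=2, c=-6) to (i=6, c=-6): slope 0, span 4
hull edge (i=6, c=-6) to (i=7, c=6): slope 12, span 1
Factored form: p(x) = 6 ⊗ (x ⊕ (-12)) ⊗ (x ⊕ 0) ⊗ (x ⊕ 0) ⊗ (x ⊕ 0) ⊗ (x ⊕ 0) ⊗ (x ⊕ 1/2) ⊗ (x ⊕ 1/2)
Answer: roots = -12 (mult 1), 0 (mult 4), 1/2 (mult 2)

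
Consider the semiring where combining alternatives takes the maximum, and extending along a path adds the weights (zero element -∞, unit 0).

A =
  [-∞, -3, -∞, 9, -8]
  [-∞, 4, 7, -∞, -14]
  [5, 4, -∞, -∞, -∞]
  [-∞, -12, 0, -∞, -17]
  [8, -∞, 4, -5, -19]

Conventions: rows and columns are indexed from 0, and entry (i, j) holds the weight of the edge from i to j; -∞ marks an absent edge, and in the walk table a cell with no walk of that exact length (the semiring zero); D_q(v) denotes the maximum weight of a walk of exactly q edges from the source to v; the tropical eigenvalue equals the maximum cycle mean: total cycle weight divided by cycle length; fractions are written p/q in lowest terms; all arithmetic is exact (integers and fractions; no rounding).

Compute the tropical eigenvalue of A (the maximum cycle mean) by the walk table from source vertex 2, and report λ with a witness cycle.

q=0: [-∞, -∞, 0, -∞, -∞]
q=1: [5, 4, -∞, -∞, -∞]
q=2: [-∞, 8, 11, 14, -3]
q=3: [16, 15, 15, -8, -3]
q=4: [20, 19, 22, 25, 8]
q=5: [27, 26, 26, 29, 12]
Optimal cycle mean attained by: cycle 1->2->1, total 7 + 4, length 2.
Answer: λ = 11/2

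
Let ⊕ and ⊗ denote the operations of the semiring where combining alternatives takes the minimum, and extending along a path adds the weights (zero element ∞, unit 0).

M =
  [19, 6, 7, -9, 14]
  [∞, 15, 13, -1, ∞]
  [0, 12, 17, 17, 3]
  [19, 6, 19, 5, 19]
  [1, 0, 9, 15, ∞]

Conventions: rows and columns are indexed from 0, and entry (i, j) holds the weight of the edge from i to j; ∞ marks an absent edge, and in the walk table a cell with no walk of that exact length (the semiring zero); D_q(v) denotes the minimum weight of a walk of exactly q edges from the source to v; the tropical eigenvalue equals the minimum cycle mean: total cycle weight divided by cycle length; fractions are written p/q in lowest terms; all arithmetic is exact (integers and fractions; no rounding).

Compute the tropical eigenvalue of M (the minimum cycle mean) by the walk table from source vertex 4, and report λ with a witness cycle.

q=0: [∞, ∞, ∞, ∞, 0]
q=1: [1, 0, 9, 15, ∞]
q=2: [9, 7, 8, -8, 12]
q=3: [8, -2, 11, -3, 11]
q=4: [11, 3, 11, -3, 14]
q=5: [11, 3, 16, 2, 14]
Optimal cycle mean attained by: cycle 0->3->1->2->0, total (-9) + 6 + 13 + 0, length 4.
Answer: λ = 5/2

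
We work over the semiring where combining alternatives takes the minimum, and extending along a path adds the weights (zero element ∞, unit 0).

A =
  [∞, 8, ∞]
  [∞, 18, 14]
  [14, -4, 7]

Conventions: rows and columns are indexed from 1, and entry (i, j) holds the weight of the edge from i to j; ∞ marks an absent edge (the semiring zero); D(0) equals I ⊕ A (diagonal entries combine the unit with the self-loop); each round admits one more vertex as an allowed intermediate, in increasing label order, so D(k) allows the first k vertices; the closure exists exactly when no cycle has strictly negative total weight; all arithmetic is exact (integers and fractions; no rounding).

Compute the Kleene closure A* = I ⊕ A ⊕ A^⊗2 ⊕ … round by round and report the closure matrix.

D(0):
  [0, 8, ∞]
  [∞, 0, 14]
  [14, -4, 0]
D(1):
  [0, 8, ∞]
  [∞, 0, 14]
  [14, -4, 0]
D(2):
  [0, 8, 22]
  [∞, 0, 14]
  [14, -4, 0]
D(3):
  [0, 8, 22]
  [28, 0, 14]
  [14, -4, 0]
Answer: A* = [[0, 8, 22], [28, 0, 14], [14, -4, 0]]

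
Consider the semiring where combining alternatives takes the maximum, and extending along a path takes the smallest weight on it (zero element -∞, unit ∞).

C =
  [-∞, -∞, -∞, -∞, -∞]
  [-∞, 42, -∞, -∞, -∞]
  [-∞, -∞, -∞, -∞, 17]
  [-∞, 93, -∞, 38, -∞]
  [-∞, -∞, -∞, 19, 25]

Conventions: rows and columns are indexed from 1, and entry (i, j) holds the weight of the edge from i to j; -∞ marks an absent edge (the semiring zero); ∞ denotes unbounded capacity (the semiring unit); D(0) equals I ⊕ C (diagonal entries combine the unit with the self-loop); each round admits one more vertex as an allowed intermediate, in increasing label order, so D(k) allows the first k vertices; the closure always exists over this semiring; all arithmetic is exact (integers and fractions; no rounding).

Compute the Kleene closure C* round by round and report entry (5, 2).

D(0):
  [∞, -∞, -∞, -∞, -∞]
  [-∞, ∞, -∞, -∞, -∞]
  [-∞, -∞, ∞, -∞, 17]
  [-∞, 93, -∞, ∞, -∞]
  [-∞, -∞, -∞, 19, ∞]
D(1):
  [∞, -∞, -∞, -∞, -∞]
  [-∞, ∞, -∞, -∞, -∞]
  [-∞, -∞, ∞, -∞, 17]
  [-∞, 93, -∞, ∞, -∞]
  [-∞, -∞, -∞, 19, ∞]
D(2):
  [∞, -∞, -∞, -∞, -∞]
  [-∞, ∞, -∞, -∞, -∞]
  [-∞, -∞, ∞, -∞, 17]
  [-∞, 93, -∞, ∞, -∞]
  [-∞, -∞, -∞, 19, ∞]
D(3):
  [∞, -∞, -∞, -∞, -∞]
  [-∞, ∞, -∞, -∞, -∞]
  [-∞, -∞, ∞, -∞, 17]
  [-∞, 93, -∞, ∞, -∞]
  [-∞, -∞, -∞, 19, ∞]
D(4):
  [∞, -∞, -∞, -∞, -∞]
  [-∞, ∞, -∞, -∞, -∞]
  [-∞, -∞, ∞, -∞, 17]
  [-∞, 93, -∞, ∞, -∞]
  [-∞, 19, -∞, 19, ∞]
D(5):
  [∞, -∞, -∞, -∞, -∞]
  [-∞, ∞, -∞, -∞, -∞]
  [-∞, 17, ∞, 17, 17]
  [-∞, 93, -∞, ∞, -∞]
  [-∞, 19, -∞, 19, ∞]
Answer: C*[5][2] = 19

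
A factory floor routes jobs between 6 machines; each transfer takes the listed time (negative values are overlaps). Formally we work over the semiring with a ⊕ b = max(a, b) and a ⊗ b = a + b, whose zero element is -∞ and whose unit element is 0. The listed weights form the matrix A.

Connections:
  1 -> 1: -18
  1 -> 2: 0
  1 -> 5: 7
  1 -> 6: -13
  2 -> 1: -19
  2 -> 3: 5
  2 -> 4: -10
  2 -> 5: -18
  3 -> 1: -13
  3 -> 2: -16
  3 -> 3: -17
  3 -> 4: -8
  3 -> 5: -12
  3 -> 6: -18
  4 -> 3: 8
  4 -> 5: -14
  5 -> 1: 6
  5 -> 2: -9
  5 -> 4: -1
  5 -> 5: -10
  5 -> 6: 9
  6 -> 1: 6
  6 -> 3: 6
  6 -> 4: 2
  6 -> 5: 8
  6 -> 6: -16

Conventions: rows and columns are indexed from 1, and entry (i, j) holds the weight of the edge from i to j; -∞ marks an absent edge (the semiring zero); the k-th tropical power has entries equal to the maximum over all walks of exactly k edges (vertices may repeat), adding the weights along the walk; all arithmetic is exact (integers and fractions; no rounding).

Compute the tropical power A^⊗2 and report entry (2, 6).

A^⊗2:
  [13, -2, 5, 6, -3, 16]
  [-8, -11, -2, -3, -7, -9]
  [-6, -13, 0, -13, -6, -3]
  [-5, -8, -9, 0, -4, -5]
  [15, 6, 15, 11, 17, -1]
  [14, 6, 10, 7, 13, 17]
Key observation: the optimum is the walk 2->5->6, with weight (-18) + 9 = -9.
Optimal value attained by: walk 2->5->6.
Answer: (A^⊗2)[2][6] = -9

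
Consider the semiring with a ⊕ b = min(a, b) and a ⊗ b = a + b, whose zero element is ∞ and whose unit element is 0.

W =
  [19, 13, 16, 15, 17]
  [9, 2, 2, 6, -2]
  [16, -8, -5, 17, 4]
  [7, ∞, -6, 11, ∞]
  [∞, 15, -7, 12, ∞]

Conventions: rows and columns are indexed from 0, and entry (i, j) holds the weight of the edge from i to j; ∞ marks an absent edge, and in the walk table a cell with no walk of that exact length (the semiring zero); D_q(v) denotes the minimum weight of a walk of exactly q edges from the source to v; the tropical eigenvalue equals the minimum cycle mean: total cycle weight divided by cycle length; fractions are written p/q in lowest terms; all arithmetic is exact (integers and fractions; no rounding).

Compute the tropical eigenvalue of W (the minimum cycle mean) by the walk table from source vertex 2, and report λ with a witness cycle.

q=0: [∞, ∞, 0, ∞, ∞]
q=1: [16, -8, -5, 17, 4]
q=2: [1, -13, -10, -2, -10]
q=3: [-4, -18, -17, -7, -15]
q=4: [-9, -25, -22, -12, -20]
q=5: [-16, -30, -27, -19, -27]
Optimal cycle mean attained by: cycle 1->4->2->1, total (-2) + (-7) + (-8), length 3.
Answer: λ = -17/3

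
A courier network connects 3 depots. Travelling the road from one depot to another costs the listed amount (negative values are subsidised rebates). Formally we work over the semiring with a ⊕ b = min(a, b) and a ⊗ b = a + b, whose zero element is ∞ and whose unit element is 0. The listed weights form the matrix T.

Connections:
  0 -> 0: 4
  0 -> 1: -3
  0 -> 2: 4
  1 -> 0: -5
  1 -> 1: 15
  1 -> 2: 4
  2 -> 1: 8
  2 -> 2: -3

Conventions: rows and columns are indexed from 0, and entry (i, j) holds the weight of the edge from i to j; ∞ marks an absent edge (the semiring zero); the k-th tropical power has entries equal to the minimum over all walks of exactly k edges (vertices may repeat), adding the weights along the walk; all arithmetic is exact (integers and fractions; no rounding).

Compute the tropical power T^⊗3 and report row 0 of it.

T^⊗2:
  [-8, 1, 1]
  [-1, -8, -1]
  [3, 5, -6]
T^⊗3:
  [-4, -11, -4]
  [-13, -4, -4]
  [0, 0, -9]
Answer: row 0 of T^⊗3 = [-4, -11, -4]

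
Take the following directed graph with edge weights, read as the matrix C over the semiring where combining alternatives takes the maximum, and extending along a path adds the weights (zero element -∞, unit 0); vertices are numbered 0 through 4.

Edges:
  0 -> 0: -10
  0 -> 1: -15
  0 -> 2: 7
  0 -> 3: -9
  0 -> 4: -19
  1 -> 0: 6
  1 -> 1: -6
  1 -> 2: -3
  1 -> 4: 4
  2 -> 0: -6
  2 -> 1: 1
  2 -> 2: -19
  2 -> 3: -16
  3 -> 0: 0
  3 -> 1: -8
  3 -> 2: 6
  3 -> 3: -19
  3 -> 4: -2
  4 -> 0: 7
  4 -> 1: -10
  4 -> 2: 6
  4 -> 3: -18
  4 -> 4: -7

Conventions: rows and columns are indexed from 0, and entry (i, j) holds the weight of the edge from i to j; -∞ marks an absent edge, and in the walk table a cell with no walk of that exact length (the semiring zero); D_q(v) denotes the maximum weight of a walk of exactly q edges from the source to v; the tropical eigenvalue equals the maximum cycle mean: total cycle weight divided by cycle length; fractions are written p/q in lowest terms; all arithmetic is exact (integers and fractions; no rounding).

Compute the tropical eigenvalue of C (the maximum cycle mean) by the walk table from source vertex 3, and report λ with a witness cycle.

q=0: [-∞, -∞, -∞, 0, -∞]
q=1: [0, -8, 6, -19, -2]
q=2: [5, 7, 7, -9, -4]
q=3: [13, 8, 12, -4, 11]
q=4: [18, 13, 20, 4, 12]
q=5: [19, 21, 25, 9, 17]
Optimal cycle mean attained by: cycle 0->2->1->4->0, total 7 + 1 + 4 + 7, length 4.
Answer: λ = 19/4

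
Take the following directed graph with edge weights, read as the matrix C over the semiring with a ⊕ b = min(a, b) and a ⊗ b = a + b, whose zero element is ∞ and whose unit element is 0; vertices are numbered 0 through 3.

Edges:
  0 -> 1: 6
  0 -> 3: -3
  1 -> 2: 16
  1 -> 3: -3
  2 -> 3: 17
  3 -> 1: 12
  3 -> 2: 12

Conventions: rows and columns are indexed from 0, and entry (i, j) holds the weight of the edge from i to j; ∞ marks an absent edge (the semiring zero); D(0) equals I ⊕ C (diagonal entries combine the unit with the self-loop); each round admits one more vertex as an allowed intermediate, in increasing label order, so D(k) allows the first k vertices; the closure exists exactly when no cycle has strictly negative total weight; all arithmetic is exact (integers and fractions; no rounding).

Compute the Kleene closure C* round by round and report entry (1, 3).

D(0):
  [0, 6, ∞, -3]
  [∞, 0, 16, -3]
  [∞, ∞, 0, 17]
  [∞, 12, 12, 0]
D(1):
  [0, 6, ∞, -3]
  [∞, 0, 16, -3]
  [∞, ∞, 0, 17]
  [∞, 12, 12, 0]
D(2):
  [0, 6, 22, -3]
  [∞, 0, 16, -3]
  [∞, ∞, 0, 17]
  [∞, 12, 12, 0]
D(3):
  [0, 6, 22, -3]
  [∞, 0, 16, -3]
  [∞, ∞, 0, 17]
  [∞, 12, 12, 0]
D(4):
  [0, 6, 9, -3]
  [∞, 0, 9, -3]
  [∞, 29, 0, 17]
  [∞, 12, 12, 0]
Answer: C*[1][3] = -3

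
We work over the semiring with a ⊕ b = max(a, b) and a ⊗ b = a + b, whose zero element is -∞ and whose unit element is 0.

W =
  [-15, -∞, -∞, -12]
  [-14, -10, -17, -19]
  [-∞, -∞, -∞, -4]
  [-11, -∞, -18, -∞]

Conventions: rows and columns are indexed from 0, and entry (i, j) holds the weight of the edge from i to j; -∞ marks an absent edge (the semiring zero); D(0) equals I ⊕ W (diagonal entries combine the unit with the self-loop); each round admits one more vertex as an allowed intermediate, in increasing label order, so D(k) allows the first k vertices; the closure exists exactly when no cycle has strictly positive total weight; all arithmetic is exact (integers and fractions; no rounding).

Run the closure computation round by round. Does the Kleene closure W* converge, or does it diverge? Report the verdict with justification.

D(0):
  [0, -∞, -∞, -12]
  [-14, 0, -17, -19]
  [-∞, -∞, 0, -4]
  [-11, -∞, -18, 0]
D(1):
  [0, -∞, -∞, -12]
  [-14, 0, -17, -19]
  [-∞, -∞, 0, -4]
  [-11, -∞, -18, 0]
D(2):
  [0, -∞, -∞, -12]
  [-14, 0, -17, -19]
  [-∞, -∞, 0, -4]
  [-11, -∞, -18, 0]
D(3):
  [0, -∞, -∞, -12]
  [-14, 0, -17, -19]
  [-∞, -∞, 0, -4]
  [-11, -∞, -18, 0]
D(4):
  [0, -∞, -30, -12]
  [-14, 0, -17, -19]
  [-15, -∞, 0, -4]
  [-11, -∞, -18, 0]
Key observation: every diagonal entry stays at the unit through all rounds, so no improving cycle exists.
Answer: CONVERGES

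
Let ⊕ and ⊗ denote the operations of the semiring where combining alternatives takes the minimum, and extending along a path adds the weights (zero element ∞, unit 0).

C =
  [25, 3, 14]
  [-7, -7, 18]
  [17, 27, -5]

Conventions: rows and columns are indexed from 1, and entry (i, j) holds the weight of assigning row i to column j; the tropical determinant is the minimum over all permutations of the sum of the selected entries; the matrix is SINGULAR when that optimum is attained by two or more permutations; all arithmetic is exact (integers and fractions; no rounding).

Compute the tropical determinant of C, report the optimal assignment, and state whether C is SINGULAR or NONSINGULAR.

σ = (1, 2, 3): 25 + (-7) + (-5) = 13
σ = (1, 3, 2): 25 + 18 + 27 = 70
σ = (2, 1, 3): 3 + (-7) + (-5) = -9
σ = (2, 3, 1): 3 + 18 + 17 = 38
σ = (3, 1, 2): 14 + (-7) + 27 = 34
σ = (3, 2, 1): 14 + (-7) + 17 = 24
Optimal value attained by: σ = (2, 1, 3).
Answer: det⊕(C) = -9; verdict: NONSINGULAR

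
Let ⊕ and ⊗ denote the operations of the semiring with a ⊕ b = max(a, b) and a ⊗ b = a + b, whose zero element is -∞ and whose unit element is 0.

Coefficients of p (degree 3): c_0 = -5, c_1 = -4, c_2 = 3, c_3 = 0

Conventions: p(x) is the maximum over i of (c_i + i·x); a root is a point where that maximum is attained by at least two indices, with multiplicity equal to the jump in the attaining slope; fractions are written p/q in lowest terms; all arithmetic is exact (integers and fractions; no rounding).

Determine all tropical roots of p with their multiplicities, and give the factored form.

hull edge (i=0, c=-5) to (i=2, c=3): slope 4, span 2
hull edge (i=2, c=3) to (i=3, c=0): slope -3, span 1
Factored form: p(x) = 0 ⊗ (x ⊕ (-4)) ⊗ (x ⊕ (-4)) ⊗ (x ⊕ 3)
Answer: roots = -4 (mult 2), 3 (mult 1)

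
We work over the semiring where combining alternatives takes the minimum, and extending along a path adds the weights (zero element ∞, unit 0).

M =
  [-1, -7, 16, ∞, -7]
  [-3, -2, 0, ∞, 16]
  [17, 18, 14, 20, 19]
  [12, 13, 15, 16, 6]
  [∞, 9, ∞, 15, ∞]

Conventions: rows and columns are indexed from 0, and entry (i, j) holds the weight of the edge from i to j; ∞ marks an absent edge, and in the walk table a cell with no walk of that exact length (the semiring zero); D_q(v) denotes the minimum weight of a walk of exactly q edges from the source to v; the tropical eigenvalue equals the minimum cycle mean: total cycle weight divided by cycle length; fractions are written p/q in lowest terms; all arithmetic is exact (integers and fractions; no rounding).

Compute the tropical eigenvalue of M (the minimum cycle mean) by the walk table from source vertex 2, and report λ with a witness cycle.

q=0: [∞, ∞, 0, ∞, ∞]
q=1: [17, 18, 14, 20, 19]
q=2: [15, 10, 18, 34, 10]
q=3: [7, 8, 10, 25, 8]
q=4: [5, 0, 8, 23, 0]
q=5: [-3, -2, 0, 15, -2]
Optimal cycle mean attained by: cycle 0->1->0, total (-7) + (-3), length 2.
Answer: λ = -5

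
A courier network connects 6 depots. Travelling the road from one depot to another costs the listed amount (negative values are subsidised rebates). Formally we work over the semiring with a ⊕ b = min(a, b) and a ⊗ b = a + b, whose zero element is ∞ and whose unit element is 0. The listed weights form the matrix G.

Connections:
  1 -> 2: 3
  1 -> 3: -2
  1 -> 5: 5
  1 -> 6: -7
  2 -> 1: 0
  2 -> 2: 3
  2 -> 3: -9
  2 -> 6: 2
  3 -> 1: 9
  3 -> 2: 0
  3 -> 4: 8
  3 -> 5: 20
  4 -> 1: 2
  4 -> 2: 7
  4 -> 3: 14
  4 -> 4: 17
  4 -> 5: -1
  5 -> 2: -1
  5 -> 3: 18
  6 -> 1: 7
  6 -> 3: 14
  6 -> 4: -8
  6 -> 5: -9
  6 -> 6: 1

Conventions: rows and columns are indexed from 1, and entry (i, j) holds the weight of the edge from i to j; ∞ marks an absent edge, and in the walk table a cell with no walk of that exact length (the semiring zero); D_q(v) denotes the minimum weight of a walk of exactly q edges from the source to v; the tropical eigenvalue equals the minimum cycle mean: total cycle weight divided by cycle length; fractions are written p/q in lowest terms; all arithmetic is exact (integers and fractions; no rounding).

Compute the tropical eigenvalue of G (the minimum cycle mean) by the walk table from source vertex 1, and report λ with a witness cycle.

q=0: [0, ∞, ∞, ∞, ∞, ∞]
q=1: [∞, 3, -2, ∞, 5, -7]
q=2: [0, -2, -6, -15, -16, -6]
q=3: [-13, -17, -11, -14, -16, -7]
q=4: [-17, -17, -26, -15, -16, -20]
q=5: [-17, -26, -26, -28, -29, -24]
q=6: [-26, -30, -35, -32, -33, -24]
Optimal cycle mean attained by: cycle 2->3->2, total (-9) + 0, length 2.
Answer: λ = -9/2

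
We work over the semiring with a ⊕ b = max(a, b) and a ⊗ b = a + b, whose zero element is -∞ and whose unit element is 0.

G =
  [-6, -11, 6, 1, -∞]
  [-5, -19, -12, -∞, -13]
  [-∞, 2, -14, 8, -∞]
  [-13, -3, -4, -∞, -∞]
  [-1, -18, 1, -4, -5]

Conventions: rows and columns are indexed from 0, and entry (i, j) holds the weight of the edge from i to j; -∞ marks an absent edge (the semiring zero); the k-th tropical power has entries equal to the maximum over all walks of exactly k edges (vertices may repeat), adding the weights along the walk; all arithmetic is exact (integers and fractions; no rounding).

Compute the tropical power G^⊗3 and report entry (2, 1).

G^⊗2:
  [-12, 8, 0, 14, -24]
  [-11, -10, 1, -4, -18]
  [-3, 5, 4, -6, -11]
  [-8, -2, -7, 4, -16]
  [-6, 3, 5, 9, -10]
G^⊗3:
  [3, 11, 10, 8, -5]
  [-15, 3, -5, 9, -23]
  [0, 6, 3, 12, -8]
  [-7, 1, 0, 1, -15]
  [-2, 7, 5, 13, -10]
Key observation: the optimum is the walk 2->3->2->1, with weight 8 + (-4) + 2 = 6.
Optimal value attained by: walk 2->3->2->1.
Answer: (G^⊗3)[2][1] = 6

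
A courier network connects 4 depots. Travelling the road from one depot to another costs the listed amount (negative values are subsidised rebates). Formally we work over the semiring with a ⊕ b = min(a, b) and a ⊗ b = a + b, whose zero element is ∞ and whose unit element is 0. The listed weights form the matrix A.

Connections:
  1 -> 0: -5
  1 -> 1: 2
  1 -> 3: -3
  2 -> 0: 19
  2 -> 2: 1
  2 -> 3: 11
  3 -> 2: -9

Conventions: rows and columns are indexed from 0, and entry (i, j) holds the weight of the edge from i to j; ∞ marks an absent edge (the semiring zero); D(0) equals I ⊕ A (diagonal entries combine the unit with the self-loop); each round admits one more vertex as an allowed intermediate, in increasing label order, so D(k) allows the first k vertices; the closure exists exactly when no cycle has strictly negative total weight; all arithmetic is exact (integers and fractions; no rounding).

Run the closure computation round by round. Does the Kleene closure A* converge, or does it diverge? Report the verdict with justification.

D(0):
  [0, ∞, ∞, ∞]
  [-5, 0, ∞, -3]
  [19, ∞, 0, 11]
  [∞, ∞, -9, 0]
D(1):
  [0, ∞, ∞, ∞]
  [-5, 0, ∞, -3]
  [19, ∞, 0, 11]
  [∞, ∞, -9, 0]
D(2):
  [0, ∞, ∞, ∞]
  [-5, 0, ∞, -3]
  [19, ∞, 0, 11]
  [∞, ∞, -9, 0]
D(3):
  [0, ∞, ∞, ∞]
  [-5, 0, ∞, -3]
  [19, ∞, 0, 11]
  [10, ∞, -9, 0]
D(4):
  [0, ∞, ∞, ∞]
  [-5, 0, -12, -3]
  [19, ∞, 0, 11]
  [10, ∞, -9, 0]
Key observation: every diagonal entry stays at the unit through all rounds, so no improving cycle exists.
Answer: CONVERGES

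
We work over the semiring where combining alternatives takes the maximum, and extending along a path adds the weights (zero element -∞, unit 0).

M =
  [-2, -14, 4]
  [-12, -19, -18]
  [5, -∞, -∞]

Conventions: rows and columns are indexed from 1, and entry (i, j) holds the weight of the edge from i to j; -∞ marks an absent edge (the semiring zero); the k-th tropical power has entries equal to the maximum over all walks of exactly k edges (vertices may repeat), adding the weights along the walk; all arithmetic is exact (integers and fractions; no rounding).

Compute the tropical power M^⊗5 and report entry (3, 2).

M^⊗2:
  [9, -16, 2]
  [-13, -26, -8]
  [3, -9, 9]
M^⊗3:
  [7, -5, 13]
  [-3, -27, -9]
  [14, -11, 7]
M^⊗4:
  [18, -7, 11]
  [-4, -17, 1]
  [12, 0, 18]
M^⊗5:
  [16, 4, 22]
  [6, -18, 0]
  [23, -2, 16]
Key observation: the optimum is the walk 3->1->1->3->1->2, with weight 5 + (-2) + 4 + 5 + (-14) = -2.
Optimal value attained by: walk 3->1->1->3->1->2.
Answer: (M^⊗5)[3][2] = -2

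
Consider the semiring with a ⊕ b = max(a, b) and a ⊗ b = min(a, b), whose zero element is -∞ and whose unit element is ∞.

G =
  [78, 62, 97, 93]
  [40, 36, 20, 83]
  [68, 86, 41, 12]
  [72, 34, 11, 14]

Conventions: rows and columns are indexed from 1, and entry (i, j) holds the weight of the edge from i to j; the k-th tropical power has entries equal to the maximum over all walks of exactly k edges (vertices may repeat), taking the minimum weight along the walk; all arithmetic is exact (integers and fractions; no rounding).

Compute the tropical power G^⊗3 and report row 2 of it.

G^⊗2:
  [78, 86, 78, 78]
  [72, 40, 40, 40]
  [68, 62, 68, 83]
  [72, 62, 72, 72]
G^⊗3:
  [78, 78, 78, 83]
  [72, 62, 72, 72]
  [72, 68, 68, 68]
  [72, 72, 72, 72]
Answer: row 2 of G^⊗3 = [72, 62, 72, 72]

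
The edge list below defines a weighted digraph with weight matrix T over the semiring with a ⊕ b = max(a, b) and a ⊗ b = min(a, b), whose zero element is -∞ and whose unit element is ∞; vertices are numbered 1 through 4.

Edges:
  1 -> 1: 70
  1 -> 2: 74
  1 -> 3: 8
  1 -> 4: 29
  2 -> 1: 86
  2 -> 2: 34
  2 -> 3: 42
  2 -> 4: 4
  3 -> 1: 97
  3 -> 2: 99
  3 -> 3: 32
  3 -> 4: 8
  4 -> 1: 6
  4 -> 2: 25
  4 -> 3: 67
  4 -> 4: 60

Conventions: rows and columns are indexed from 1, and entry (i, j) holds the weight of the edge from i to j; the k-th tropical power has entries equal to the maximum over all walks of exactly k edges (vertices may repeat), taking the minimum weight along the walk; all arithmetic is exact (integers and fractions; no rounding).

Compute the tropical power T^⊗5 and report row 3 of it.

T^⊗2:
  [74, 70, 42, 29]
  [70, 74, 34, 29]
  [86, 74, 42, 29]
  [67, 67, 60, 60]
T^⊗3:
  [70, 74, 42, 29]
  [74, 70, 42, 29]
  [74, 74, 42, 29]
  [67, 67, 60, 60]
T^⊗4:
  [74, 70, 42, 29]
  [70, 74, 42, 29]
  [74, 74, 42, 29]
  [67, 67, 60, 60]
T^⊗5:
  [70, 74, 42, 29]
  [74, 70, 42, 29]
  [74, 74, 42, 29]
  [67, 67, 60, 60]
Answer: row 3 of T^⊗5 = [74, 74, 42, 29]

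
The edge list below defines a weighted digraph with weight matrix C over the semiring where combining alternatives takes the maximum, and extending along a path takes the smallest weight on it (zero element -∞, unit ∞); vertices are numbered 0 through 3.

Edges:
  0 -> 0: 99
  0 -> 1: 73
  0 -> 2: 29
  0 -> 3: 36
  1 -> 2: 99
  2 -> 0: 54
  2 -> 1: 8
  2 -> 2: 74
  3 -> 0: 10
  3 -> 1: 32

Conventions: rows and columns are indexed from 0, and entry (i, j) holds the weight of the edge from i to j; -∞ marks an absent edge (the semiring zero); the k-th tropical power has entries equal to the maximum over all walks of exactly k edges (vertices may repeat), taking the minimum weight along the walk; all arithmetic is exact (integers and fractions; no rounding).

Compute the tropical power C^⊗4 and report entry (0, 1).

C^⊗2:
  [99, 73, 73, 36]
  [54, 8, 74, -∞]
  [54, 54, 74, 36]
  [10, 10, 32, 10]
C^⊗3:
  [99, 73, 73, 36]
  [54, 54, 74, 36]
  [54, 54, 74, 36]
  [32, 10, 32, 10]
C^⊗4:
  [99, 73, 73, 36]
  [54, 54, 74, 36]
  [54, 54, 74, 36]
  [32, 32, 32, 32]
Key observation: the optimum is the walk 0->0->0->0->1, with weight 99 min 99 min 99 min 73 = 73.
Optimal value attained by: walk 0->0->0->0->1.
Answer: (C^⊗4)[0][1] = 73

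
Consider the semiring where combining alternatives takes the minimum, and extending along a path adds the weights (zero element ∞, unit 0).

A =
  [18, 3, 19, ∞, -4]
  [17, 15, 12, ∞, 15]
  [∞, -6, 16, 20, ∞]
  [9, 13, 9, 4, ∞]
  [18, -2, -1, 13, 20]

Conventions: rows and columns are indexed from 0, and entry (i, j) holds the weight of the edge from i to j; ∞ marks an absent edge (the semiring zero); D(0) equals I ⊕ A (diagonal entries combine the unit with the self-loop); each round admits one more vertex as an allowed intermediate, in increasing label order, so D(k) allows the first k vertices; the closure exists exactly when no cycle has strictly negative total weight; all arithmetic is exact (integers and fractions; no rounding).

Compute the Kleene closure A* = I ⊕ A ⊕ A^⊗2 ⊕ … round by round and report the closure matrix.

D(0):
  [0, 3, 19, ∞, -4]
  [17, 0, 12, ∞, 15]
  [∞, -6, 0, 20, ∞]
  [9, 13, 9, 0, ∞]
  [18, -2, -1, 13, 0]
D(1):
  [0, 3, 19, ∞, -4]
  [17, 0, 12, ∞, 13]
  [∞, -6, 0, 20, ∞]
  [9, 12, 9, 0, 5]
  [18, -2, -1, 13, 0]
D(2):
  [0, 3, 15, ∞, -4]
  [17, 0, 12, ∞, 13]
  [11, -6, 0, 20, 7]
  [9, 12, 9, 0, 5]
  [15, -2, -1, 13, 0]
D(3):
  [0, 3, 15, 35, -4]
  [17, 0, 12, 32, 13]
  [11, -6, 0, 20, 7]
  [9, 3, 9, 0, 5]
  [10, -7, -1, 13, 0]
D(4):
  [0, 3, 15, 35, -4]
  [17, 0, 12, 32, 13]
  [11, -6, 0, 20, 7]
  [9, 3, 9, 0, 5]
  [10, -7, -1, 13, 0]
D(5):
  [0, -11, -5, 9, -4]
  [17, 0, 12, 26, 13]
  [11, -6, 0, 20, 7]
  [9, -2, 4, 0, 5]
  [10, -7, -1, 13, 0]
Answer: A* = [[0, -11, -5, 9, -4], [17, 0, 12, 26, 13], [11, -6, 0, 20, 7], [9, -2, 4, 0, 5], [10, -7, -1, 13, 0]]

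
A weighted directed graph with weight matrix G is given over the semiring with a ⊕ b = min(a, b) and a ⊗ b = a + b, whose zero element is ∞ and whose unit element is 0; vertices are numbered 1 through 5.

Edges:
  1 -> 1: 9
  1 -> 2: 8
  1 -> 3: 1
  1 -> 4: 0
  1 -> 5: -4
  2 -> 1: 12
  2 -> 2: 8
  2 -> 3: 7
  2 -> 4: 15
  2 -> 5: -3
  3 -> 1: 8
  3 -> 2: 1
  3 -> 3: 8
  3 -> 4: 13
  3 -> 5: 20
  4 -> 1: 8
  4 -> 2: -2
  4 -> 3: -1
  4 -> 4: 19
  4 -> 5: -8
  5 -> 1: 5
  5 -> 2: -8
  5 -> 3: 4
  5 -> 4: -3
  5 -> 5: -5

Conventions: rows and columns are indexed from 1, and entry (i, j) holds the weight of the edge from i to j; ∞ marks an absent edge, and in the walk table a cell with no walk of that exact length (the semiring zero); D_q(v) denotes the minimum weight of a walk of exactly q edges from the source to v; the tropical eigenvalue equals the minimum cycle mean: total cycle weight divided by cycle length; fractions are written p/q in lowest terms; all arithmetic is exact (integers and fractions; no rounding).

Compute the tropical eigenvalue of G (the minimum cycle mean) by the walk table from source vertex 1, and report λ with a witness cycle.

q=0: [0, ∞, ∞, ∞, ∞]
q=1: [9, 8, 1, 0, -4]
q=2: [1, -12, -1, -7, -9]
q=3: [-4, -17, -8, -12, -15]
q=4: [-10, -23, -13, -18, -20]
q=5: [-15, -28, -19, -23, -26]
Optimal cycle mean attained by: cycle 2->5->2, total (-3) + (-8), length 2.
Answer: λ = -11/2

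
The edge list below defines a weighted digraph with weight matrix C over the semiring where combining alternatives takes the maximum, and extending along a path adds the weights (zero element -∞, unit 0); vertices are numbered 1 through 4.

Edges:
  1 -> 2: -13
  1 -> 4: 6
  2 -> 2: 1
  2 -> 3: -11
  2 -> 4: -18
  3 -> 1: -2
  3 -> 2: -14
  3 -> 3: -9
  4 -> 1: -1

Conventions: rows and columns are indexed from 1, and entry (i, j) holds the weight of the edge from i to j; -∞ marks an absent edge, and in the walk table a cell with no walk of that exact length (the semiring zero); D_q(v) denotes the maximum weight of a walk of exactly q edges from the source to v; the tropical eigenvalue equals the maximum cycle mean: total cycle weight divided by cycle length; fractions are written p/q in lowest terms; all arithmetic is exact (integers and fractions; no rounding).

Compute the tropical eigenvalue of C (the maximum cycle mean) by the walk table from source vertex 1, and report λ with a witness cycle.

q=0: [0, -∞, -∞, -∞]
q=1: [-∞, -13, -∞, 6]
q=2: [5, -12, -24, -31]
q=3: [-26, -8, -23, 11]
q=4: [10, -7, -19, -20]
Optimal cycle mean attained by: cycle 1->4->1, total 6 + (-1), length 2.
Answer: λ = 5/2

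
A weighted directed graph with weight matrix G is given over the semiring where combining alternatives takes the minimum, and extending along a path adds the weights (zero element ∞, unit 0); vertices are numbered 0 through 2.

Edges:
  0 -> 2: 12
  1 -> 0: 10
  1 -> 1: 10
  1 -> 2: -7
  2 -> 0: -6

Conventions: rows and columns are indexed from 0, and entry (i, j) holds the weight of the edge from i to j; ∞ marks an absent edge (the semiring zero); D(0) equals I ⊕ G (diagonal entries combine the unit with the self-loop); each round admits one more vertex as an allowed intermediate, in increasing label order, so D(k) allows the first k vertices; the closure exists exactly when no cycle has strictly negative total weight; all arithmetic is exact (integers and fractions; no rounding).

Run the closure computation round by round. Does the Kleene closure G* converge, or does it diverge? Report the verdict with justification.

D(0):
  [0, ∞, 12]
  [10, 0, -7]
  [-6, ∞, 0]
D(1):
  [0, ∞, 12]
  [10, 0, -7]
  [-6, ∞, 0]
D(2):
  [0, ∞, 12]
  [10, 0, -7]
  [-6, ∞, 0]
D(3):
  [0, ∞, 12]
  [-13, 0, -7]
  [-6, ∞, 0]
Key observation: every diagonal entry stays at the unit through all rounds, so no improving cycle exists.
Answer: CONVERGES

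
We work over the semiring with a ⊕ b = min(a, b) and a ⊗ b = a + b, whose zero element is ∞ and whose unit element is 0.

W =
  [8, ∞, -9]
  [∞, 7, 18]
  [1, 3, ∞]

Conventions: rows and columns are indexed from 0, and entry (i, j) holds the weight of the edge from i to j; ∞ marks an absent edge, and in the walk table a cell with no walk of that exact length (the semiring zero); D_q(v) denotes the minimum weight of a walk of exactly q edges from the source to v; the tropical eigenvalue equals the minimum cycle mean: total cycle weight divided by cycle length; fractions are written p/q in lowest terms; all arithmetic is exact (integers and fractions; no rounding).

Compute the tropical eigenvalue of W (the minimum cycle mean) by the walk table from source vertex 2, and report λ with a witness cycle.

q=0: [∞, ∞, 0]
q=1: [1, 3, ∞]
q=2: [9, 10, -8]
q=3: [-7, -5, 0]
Optimal cycle mean attained by: cycle 0->2->0, total (-9) + 1, length 2.
Answer: λ = -4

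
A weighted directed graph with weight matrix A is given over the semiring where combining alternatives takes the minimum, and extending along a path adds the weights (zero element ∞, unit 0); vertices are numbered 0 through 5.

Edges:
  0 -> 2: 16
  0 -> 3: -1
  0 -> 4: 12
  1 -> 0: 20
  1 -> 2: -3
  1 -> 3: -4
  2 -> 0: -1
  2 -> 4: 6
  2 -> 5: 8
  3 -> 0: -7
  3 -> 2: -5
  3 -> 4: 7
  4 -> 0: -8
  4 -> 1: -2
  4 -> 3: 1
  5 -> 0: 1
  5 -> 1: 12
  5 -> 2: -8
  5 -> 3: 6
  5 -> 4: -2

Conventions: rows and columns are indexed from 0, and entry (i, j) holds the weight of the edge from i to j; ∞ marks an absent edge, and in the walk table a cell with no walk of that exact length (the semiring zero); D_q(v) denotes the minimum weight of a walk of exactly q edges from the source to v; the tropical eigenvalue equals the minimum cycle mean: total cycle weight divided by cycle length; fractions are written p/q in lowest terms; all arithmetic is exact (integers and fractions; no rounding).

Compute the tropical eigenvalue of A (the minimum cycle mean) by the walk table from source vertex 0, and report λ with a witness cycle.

q=0: [0, ∞, ∞, ∞, ∞, ∞]
q=1: [∞, ∞, 16, -1, 12, ∞]
q=2: [-8, 10, -6, 13, 6, 24]
q=3: [-7, 4, 7, -9, 0, 2]
q=4: [-16, -2, -14, -8, -2, 15]
q=5: [-15, -4, -13, -17, -8, -6]
q=6: [-24, -10, -22, -16, -10, -5]
Optimal cycle mean attained by: cycle 0->3->0, total (-1) + (-7), length 2.
Answer: λ = -4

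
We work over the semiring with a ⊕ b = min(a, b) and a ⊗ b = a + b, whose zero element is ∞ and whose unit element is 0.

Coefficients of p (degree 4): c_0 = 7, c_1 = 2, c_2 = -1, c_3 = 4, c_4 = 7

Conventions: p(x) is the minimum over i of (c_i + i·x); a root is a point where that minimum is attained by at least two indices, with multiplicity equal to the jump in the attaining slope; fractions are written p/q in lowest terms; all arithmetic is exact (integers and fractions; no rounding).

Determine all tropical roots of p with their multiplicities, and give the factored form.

hull edge (i=0, c=7) to (i=1, c=2): slope -5, span 1
hull edge (i=1, c=2) to (i=2, c=-1): slope -3, span 1
hull edge (i=2, c=-1) to (i=4, c=7): slope 4, span 2
Factored form: p(x) = 7 ⊗ (x ⊕ (-4)) ⊗ (x ⊕ (-4)) ⊗ (x ⊕ 3) ⊗ (x ⊕ 5)
Answer: roots = -4 (mult 2), 3 (mult 1), 5 (mult 1)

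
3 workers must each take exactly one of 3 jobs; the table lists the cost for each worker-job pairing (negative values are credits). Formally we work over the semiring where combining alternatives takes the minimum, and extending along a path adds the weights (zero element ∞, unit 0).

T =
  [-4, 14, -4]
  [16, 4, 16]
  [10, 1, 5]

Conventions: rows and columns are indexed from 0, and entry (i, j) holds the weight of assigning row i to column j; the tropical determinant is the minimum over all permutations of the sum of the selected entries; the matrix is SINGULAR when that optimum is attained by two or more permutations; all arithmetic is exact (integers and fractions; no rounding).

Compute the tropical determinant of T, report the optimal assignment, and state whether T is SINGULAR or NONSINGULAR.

σ = (0, 1, 2): (-4) + 4 + 5 = 5
σ = (0, 2, 1): (-4) + 16 + 1 = 13
σ = (1, 0, 2): 14 + 16 + 5 = 35
σ = (1, 2, 0): 14 + 16 + 10 = 40
σ = (2, 0, 1): (-4) + 16 + 1 = 13
σ = (2, 1, 0): (-4) + 4 + 10 = 10
Optimal value attained by: σ = (0, 1, 2).
Answer: det⊕(T) = 5; verdict: NONSINGULAR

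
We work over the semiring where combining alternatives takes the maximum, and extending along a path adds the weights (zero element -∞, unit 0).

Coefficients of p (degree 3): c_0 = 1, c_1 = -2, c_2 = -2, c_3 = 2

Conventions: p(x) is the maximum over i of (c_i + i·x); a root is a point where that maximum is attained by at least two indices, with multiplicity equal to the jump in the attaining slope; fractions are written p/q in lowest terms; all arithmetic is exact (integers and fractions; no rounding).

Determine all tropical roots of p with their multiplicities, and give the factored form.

hull edge (i=0, c=1) to (i=3, c=2): slope 1/3, span 3
Factored form: p(x) = 2 ⊗ (x ⊕ (-1/3)) ⊗ (x ⊕ (-1/3)) ⊗ (x ⊕ (-1/3))
Answer: roots = -1/3 (mult 3)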